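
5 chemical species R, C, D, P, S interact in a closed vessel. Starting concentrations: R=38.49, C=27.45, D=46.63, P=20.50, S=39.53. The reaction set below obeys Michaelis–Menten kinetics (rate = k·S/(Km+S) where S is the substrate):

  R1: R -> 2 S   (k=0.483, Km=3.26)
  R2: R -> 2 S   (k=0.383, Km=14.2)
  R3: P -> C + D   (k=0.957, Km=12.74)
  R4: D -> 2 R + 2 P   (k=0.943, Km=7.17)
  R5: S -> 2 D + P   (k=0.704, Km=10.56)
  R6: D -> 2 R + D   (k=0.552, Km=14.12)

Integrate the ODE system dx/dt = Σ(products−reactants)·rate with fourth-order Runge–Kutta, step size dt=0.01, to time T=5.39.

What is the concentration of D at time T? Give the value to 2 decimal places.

RK4 with dt=0.01: 539 steps to T=5.39. Trajectory (selected grid times):
t=0.00: R=38.49 C=27.45 D=46.63 P=20.50 S=39.53
t=0.60: R=39.54 C=27.81 D=47.16 P=21.46 S=40.07
t=1.20: R=40.60 C=28.17 D=47.71 P=22.41 S=40.61
t=1.80: R=41.66 C=28.54 D=48.25 P=23.36 S=41.15
t=2.40: R=42.72 C=28.91 D=48.81 P=24.31 S=41.70
t=2.99: R=43.76 C=29.29 D=49.36 P=25.24 S=42.24
t=3.59: R=44.82 C=29.67 D=49.93 P=26.19 S=42.78
t=4.19: R=45.88 C=30.06 D=50.50 P=27.13 S=43.34
t=4.79: R=46.94 C=30.45 D=51.07 P=28.07 S=43.89
t=5.39: R=48.01 C=30.85 D=51.66 P=29.00 S=44.44
Read off D at T=5.39: 51.66

D at T = 51.66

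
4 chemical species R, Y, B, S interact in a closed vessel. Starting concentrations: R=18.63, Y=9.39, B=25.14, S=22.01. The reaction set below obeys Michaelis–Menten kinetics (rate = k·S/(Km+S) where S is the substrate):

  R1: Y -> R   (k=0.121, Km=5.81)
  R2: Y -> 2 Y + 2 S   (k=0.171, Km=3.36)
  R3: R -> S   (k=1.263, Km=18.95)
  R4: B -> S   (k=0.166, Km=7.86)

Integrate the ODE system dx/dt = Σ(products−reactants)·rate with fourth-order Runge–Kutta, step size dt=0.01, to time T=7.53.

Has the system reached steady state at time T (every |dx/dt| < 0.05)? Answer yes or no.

Steady state at T: no

RK4 with dt=0.01: 753 steps to T=7.53. Trajectory (selected grid times):
t=0.00: R=18.63 Y=9.39 B=25.14 S=22.01
t=0.84: R=18.17 Y=9.43 B=25.03 S=22.85
t=1.67: R=17.72 Y=9.48 B=24.93 S=23.67
t=2.51: R=17.28 Y=9.52 B=24.82 S=24.50
t=3.35: R=16.84 Y=9.56 B=24.72 S=25.32
t=4.18: R=16.41 Y=9.60 B=24.61 S=26.13
t=5.02: R=15.98 Y=9.65 B=24.51 S=26.93
t=5.86: R=15.57 Y=9.69 B=24.40 S=27.74
t=6.69: R=15.16 Y=9.73 B=24.30 S=28.52
t=7.53: R=14.75 Y=9.78 B=24.19 S=29.31
Rates at T: R1=0.0759, R2=0.1273, R3=0.5529, R4=0.1253
dx/dt at T (Σ net stoichiometry × rate): R=-0.4770, Y=+0.0514, B=-0.1253, S=+0.9327
Largest |dx/dt| is |+0.9327| (S) ≥ 0.05 → not steady.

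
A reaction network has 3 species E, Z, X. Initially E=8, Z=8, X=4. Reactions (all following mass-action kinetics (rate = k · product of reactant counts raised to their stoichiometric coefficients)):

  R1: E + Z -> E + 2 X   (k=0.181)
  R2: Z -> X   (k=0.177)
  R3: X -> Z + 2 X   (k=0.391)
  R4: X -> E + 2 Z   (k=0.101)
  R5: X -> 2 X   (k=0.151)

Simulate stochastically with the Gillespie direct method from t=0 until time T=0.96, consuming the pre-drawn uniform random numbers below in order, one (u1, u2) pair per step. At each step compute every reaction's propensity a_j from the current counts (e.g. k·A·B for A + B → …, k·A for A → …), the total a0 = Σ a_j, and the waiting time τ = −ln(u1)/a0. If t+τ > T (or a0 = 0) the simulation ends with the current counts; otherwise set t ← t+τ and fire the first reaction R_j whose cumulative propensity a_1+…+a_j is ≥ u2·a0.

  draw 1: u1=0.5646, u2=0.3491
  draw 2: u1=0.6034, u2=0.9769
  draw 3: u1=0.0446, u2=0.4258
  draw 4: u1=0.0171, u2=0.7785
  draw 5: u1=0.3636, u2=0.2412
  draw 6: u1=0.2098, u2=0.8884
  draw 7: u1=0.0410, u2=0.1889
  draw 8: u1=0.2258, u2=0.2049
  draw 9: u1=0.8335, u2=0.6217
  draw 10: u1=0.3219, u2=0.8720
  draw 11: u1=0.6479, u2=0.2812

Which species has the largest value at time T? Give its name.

Dominant species at T: X

t=0.000: E=8 Z=8 X=4
Draw 1: a1=11.584, a2=1.416, a3=1.564, a4=0.404, a5=0.604, a0=15.572; τ=−ln(0.5646)/15.572=0.037 → t=0.037; u2·a0=0.3491·15.572=5.436 ≤ a1=11.584 → R1 fires; E=8 Z=7 X=6
Draw 2: a1=10.136, a2=1.239, a3=2.346, a4=0.606, a5=0.906, a0=15.233; τ=−ln(0.6034)/15.233=0.033 → t=0.070; u2·a0=0.9769·15.233=14.881; a1+…+a4=14.327 < 14.881 ≤ a1+…+a5=15.233 → R5 fires; E=8 Z=7 X=7
Draw 3: a1=10.136, a2=1.239, a3=2.737, a4=0.707, a5=1.057, a0=15.876; τ=−ln(0.0446)/15.876=0.196 → t=0.266; u2·a0=0.4258·15.876=6.760 ≤ a1=10.136 → R1 fires; E=8 Z=6 X=9
Draw 4: a1=8.688, a2=1.062, a3=3.519, a4=0.909, a5=1.359, a0=15.537; τ=−ln(0.0171)/15.537=0.262 → t=0.528; u2·a0=0.7785·15.537=12.096; a1+a2=9.750 < 12.096 ≤ a1+…+a3=13.269 → R3 fires; E=8 Z=7 X=10
Draw 5: a1=10.136, a2=1.239, a3=3.910, a4=1.010, a5=1.510, a0=17.805; τ=−ln(0.3636)/17.805=0.057 → t=0.584; u2·a0=0.2412·17.805=4.295 ≤ a1=10.136 → R1 fires; E=8 Z=6 X=12
Draw 6: a1=8.688, a2=1.062, a3=4.692, a4=1.212, a5=1.812, a0=17.466; τ=−ln(0.2098)/17.466=0.089 → t=0.674; u2·a0=0.8884·17.466=15.517; a1+…+a3=14.442 < 15.517 ≤ a1+…+a4=15.654 → R4 fires; E=9 Z=8 X=11
Draw 7: a1=13.032, a2=1.416, a3=4.301, a4=1.111, a5=1.661, a0=21.521; τ=−ln(0.0410)/21.521=0.148 → t=0.822; u2·a0=0.1889·21.521=4.065 ≤ a1=13.032 → R1 fires; E=9 Z=7 X=13
Draw 8: a1=11.403, a2=1.239, a3=5.083, a4=1.313, a5=1.963, a0=21.001; τ=−ln(0.2258)/21.001=0.071 → t=0.893; u2·a0=0.2049·21.001=4.303 ≤ a1=11.403 → R1 fires; E=9 Z=6 X=15
Draw 9: a1=9.774, a2=1.062, a3=5.865, a4=1.515, a5=2.265, a0=20.481; τ=−ln(0.8335)/20.481=0.009 → t=0.902; u2·a0=0.6217·20.481=12.733; a1+a2=10.836 < 12.733 ≤ a1+…+a3=16.701 → R3 fires; E=9 Z=7 X=16
Draw 10: a1=11.403, a2=1.239, a3=6.256, a4=1.616, a5=2.416, a0=22.930; τ=−ln(0.3219)/22.930=0.049 → t=0.951; u2·a0=0.8720·22.930=19.995; a1+…+a3=18.898 < 19.995 ≤ a1+…+a4=20.514 → R4 fires; E=10 Z=9 X=15
Draw 11: a1=16.290, a2=1.593, a3=5.865, a4=1.515, a5=2.265, a0=27.528; τ=−ln(0.6479)/27.528=0.016 → t=0.967 > T=0.96: stop.
At T=0.96: E=10 Z=9 X=15; the largest is X.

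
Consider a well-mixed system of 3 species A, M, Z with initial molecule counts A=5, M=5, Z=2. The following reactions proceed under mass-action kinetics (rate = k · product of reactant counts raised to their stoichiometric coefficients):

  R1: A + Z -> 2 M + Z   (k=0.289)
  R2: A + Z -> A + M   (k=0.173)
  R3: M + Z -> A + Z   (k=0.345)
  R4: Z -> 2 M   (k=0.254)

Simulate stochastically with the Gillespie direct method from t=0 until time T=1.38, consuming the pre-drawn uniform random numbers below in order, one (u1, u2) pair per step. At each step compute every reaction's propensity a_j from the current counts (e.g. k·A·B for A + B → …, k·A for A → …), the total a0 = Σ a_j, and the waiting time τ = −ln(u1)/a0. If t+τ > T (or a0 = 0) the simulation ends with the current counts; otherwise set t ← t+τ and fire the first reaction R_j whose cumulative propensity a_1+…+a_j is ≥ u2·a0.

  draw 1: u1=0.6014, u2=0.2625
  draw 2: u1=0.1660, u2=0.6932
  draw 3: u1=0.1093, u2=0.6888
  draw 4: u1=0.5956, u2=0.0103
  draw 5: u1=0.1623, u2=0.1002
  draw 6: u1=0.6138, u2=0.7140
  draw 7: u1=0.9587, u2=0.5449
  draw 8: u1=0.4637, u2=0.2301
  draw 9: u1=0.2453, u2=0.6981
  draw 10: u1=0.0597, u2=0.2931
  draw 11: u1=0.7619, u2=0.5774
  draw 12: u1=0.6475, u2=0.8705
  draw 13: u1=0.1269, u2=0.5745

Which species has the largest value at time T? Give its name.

Dominant species at T: M

t=0.000: A=5 M=5 Z=2
Draw 1: a1=2.890, a2=1.730, a3=3.450, a4=0.508, a0=8.578; τ=−ln(0.6014)/8.578=0.059 → t=0.059; u2·a0=0.2625·8.578=2.252 ≤ a1=2.890 → R1 fires; A=4 M=7 Z=2
Draw 2: a1=2.312, a2=1.384, a3=4.830, a4=0.508, a0=9.034; τ=−ln(0.1660)/9.034=0.199 → t=0.258; u2·a0=0.6932·9.034=6.262; a1+a2=3.696 < 6.262 ≤ a1+…+a3=8.526 → R3 fires; A=5 M=6 Z=2
Draw 3: a1=2.890, a2=1.730, a3=4.140, a4=0.508, a0=9.268; τ=−ln(0.1093)/9.268=0.239 → t=0.497; u2·a0=0.6888·9.268=6.384; a1+a2=4.620 < 6.384 ≤ a1+…+a3=8.760 → R3 fires; A=6 M=5 Z=2
Draw 4: a1=3.468, a2=2.076, a3=3.450, a4=0.508, a0=9.502; τ=−ln(0.5956)/9.502=0.055 → t=0.551; u2·a0=0.0103·9.502=0.098 ≤ a1=3.468 → R1 fires; A=5 M=7 Z=2
Draw 5: a1=2.890, a2=1.730, a3=4.830, a4=0.508, a0=9.958; τ=−ln(0.1623)/9.958=0.183 → t=0.734; u2·a0=0.1002·9.958=0.998 ≤ a1=2.890 → R1 fires; A=4 M=9 Z=2
Draw 6: a1=2.312, a2=1.384, a3=6.210, a4=0.508, a0=10.414; τ=−ln(0.6138)/10.414=0.047 → t=0.781; u2·a0=0.7140·10.414=7.436; a1+a2=3.696 < 7.436 ≤ a1+…+a3=9.906 → R3 fires; A=5 M=8 Z=2
Draw 7: a1=2.890, a2=1.730, a3=5.520, a4=0.508, a0=10.648; τ=−ln(0.9587)/10.648=0.004 → t=0.785; u2·a0=0.5449·10.648=5.802; a1+a2=4.620 < 5.802 ≤ a1+…+a3=10.140 → R3 fires; A=6 M=7 Z=2
Draw 8: a1=3.468, a2=2.076, a3=4.830, a4=0.508, a0=10.882; τ=−ln(0.4637)/10.882=0.071 → t=0.855; u2·a0=0.2301·10.882=2.504 ≤ a1=3.468 → R1 fires; A=5 M=9 Z=2
Draw 9: a1=2.890, a2=1.730, a3=6.210, a4=0.508, a0=11.338; τ=−ln(0.2453)/11.338=0.124 → t=0.979; u2·a0=0.6981·11.338=7.915; a1+a2=4.620 < 7.915 ≤ a1+…+a3=10.830 → R3 fires; A=6 M=8 Z=2
Draw 10: a1=3.468, a2=2.076, a3=5.520, a4=0.508, a0=11.572; τ=−ln(0.0597)/11.572=0.244 → t=1.223; u2·a0=0.2931·11.572=3.392 ≤ a1=3.468 → R1 fires; A=5 M=10 Z=2
Draw 11: a1=2.890, a2=1.730, a3=6.900, a4=0.508, a0=12.028; τ=−ln(0.7619)/12.028=0.023 → t=1.246; u2·a0=0.5774·12.028=6.945; a1+a2=4.620 < 6.945 ≤ a1+…+a3=11.520 → R3 fires; A=6 M=9 Z=2
Draw 12: a1=3.468, a2=2.076, a3=6.210, a4=0.508, a0=12.262; τ=−ln(0.6475)/12.262=0.035 → t=1.281; u2·a0=0.8705·12.262=10.674; a1+a2=5.544 < 10.674 ≤ a1+…+a3=11.754 → R3 fires; A=7 M=8 Z=2
Draw 13: a1=4.046, a2=2.422, a3=5.520, a4=0.508, a0=12.496; τ=−ln(0.1269)/12.496=0.165 → t=1.446 > T=1.38: stop.
At T=1.38: A=7 M=8 Z=2; the largest is M.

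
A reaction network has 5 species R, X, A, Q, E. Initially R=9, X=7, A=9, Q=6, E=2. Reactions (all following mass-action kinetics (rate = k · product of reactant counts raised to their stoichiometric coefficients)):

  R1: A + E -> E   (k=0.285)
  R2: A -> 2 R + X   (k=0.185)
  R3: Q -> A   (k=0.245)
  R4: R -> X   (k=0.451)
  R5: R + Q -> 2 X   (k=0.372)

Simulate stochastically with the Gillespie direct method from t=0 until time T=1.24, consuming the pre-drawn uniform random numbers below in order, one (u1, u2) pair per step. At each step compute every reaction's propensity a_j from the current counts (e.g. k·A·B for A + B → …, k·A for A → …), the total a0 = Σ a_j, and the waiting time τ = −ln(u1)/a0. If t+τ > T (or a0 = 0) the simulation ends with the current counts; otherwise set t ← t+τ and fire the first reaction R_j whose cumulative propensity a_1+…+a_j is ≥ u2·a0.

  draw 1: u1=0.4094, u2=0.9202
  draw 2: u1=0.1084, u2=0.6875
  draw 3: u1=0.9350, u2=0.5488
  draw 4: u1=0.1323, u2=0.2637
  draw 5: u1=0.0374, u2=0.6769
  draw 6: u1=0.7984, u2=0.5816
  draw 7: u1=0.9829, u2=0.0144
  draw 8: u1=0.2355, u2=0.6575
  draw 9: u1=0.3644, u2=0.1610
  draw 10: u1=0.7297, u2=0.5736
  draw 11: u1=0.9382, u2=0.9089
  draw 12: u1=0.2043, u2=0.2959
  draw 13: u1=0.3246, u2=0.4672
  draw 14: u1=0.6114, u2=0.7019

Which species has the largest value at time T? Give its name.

Dominant species at T: X

t=0.000: R=9 X=7 A=9 Q=6 E=2
Draw 1: a1=5.130, a2=1.665, a3=1.470, a4=4.059, a5=20.088, a0=32.412; τ=−ln(0.4094)/32.412=0.028 → t=0.028; u2·a0=0.9202·32.412=29.826; a1+…+a4=12.324 < 29.826 ≤ a1+…+a5=32.412 → R5 fires; R=8 X=9 A=9 Q=5 E=2
Draw 2: a1=5.130, a2=1.665, a3=1.225, a4=3.608, a5=14.880, a0=26.508; τ=−ln(0.1084)/26.508=0.084 → t=0.111; u2·a0=0.6875·26.508=18.224; a1+…+a4=11.628 < 18.224 ≤ a1+…+a5=26.508 → R5 fires; R=7 X=11 A=9 Q=4 E=2
Draw 3: a1=5.130, a2=1.665, a3=0.980, a4=3.157, a5=10.416, a0=21.348; τ=−ln(0.9350)/21.348=0.003 → t=0.115; u2·a0=0.5488·21.348=11.716; a1+…+a4=10.932 < 11.716 ≤ a1+…+a5=21.348 → R5 fires; R=6 X=13 A=9 Q=3 E=2
Draw 4: a1=5.130, a2=1.665, a3=0.735, a4=2.706, a5=6.696, a0=16.932; τ=−ln(0.1323)/16.932=0.119 → t=0.234; u2·a0=0.2637·16.932=4.465 ≤ a1=5.130 → R1 fires; R=6 X=13 A=8 Q=3 E=2
Draw 5: a1=4.560, a2=1.480, a3=0.735, a4=2.706, a5=6.696, a0=16.177; τ=−ln(0.0374)/16.177=0.203 → t=0.437; u2·a0=0.6769·16.177=10.950; a1+…+a4=9.481 < 10.950 ≤ a1+…+a5=16.177 → R5 fires; R=5 X=15 A=8 Q=2 E=2
Draw 6: a1=4.560, a2=1.480, a3=0.490, a4=2.255, a5=3.720, a0=12.505; τ=−ln(0.7984)/12.505=0.018 → t=0.455; u2·a0=0.5816·12.505=7.273; a1+…+a3=6.530 < 7.273 ≤ a1+…+a4=8.785 → R4 fires; R=4 X=16 A=8 Q=2 E=2
Draw 7: a1=4.560, a2=1.480, a3=0.490, a4=1.804, a5=2.976, a0=11.310; τ=−ln(0.9829)/11.310=0.002 → t=0.457; u2·a0=0.0144·11.310=0.163 ≤ a1=4.560 → R1 fires; R=4 X=16 A=7 Q=2 E=2
Draw 8: a1=3.990, a2=1.295, a3=0.490, a4=1.804, a5=2.976, a0=10.555; τ=−ln(0.2355)/10.555=0.137 → t=0.594; u2·a0=0.6575·10.555=6.940; a1+…+a3=5.775 < 6.940 ≤ a1+…+a4=7.579 → R4 fires; R=3 X=17 A=7 Q=2 E=2
Draw 9: a1=3.990, a2=1.295, a3=0.490, a4=1.353, a5=2.232, a0=9.360; τ=−ln(0.3644)/9.360=0.108 → t=0.701; u2·a0=0.1610·9.360=1.507 ≤ a1=3.990 → R1 fires; R=3 X=17 A=6 Q=2 E=2
Draw 10: a1=3.420, a2=1.110, a3=0.490, a4=1.353, a5=2.232, a0=8.605; τ=−ln(0.7297)/8.605=0.037 → t=0.738; u2·a0=0.5736·8.605=4.936; a1+a2=4.530 < 4.936 ≤ a1+…+a3=5.020 → R3 fires; R=3 X=17 A=7 Q=1 E=2
Draw 11: a1=3.990, a2=1.295, a3=0.245, a4=1.353, a5=1.116, a0=7.999; τ=−ln(0.9382)/7.999=0.008 → t=0.746; u2·a0=0.9089·7.999=7.270; a1+…+a4=6.883 < 7.270 ≤ a1+…+a5=7.999 → R5 fires; R=2 X=19 A=7 Q=0 E=2
Draw 12: a1=3.990, a2=1.295, a3=0.000, a4=0.902, a5=0.000, a0=6.187; τ=−ln(0.2043)/6.187=0.257 → t=1.003; u2·a0=0.2959·6.187=1.831 ≤ a1=3.990 → R1 fires; R=2 X=19 A=6 Q=0 E=2
Draw 13: a1=3.420, a2=1.110, a3=0.000, a4=0.902, a5=0.000, a0=5.432; τ=−ln(0.3246)/5.432=0.207 → t=1.210; u2·a0=0.4672·5.432=2.538 ≤ a1=3.420 → R1 fires; R=2 X=19 A=5 Q=0 E=2
Draw 14: a1=2.850, a2=0.925, a3=0.000, a4=0.902, a5=0.000, a0=4.677; τ=−ln(0.6114)/4.677=0.105 → t=1.315 > T=1.24: stop.
At T=1.24: R=2 X=19 A=5 Q=0 E=2; the largest is X.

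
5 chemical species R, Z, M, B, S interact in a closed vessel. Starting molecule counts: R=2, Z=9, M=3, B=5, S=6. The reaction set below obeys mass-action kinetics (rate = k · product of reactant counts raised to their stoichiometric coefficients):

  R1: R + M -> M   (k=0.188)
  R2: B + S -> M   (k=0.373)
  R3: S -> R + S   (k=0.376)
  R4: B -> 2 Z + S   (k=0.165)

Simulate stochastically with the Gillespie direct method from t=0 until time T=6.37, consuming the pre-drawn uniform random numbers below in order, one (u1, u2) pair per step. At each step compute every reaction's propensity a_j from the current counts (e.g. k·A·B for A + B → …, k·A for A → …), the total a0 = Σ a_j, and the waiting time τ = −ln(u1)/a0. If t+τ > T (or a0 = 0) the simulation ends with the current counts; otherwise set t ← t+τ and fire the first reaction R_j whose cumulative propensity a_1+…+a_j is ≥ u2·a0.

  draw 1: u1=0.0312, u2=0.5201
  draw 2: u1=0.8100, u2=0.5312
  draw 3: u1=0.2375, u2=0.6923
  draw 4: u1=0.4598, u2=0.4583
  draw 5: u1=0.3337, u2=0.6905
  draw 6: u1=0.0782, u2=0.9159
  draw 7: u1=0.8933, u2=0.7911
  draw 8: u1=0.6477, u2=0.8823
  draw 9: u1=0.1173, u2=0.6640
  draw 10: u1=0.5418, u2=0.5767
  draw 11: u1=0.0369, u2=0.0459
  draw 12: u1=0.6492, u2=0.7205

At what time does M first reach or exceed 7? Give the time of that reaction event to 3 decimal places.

Threshold first reached at t = 0.546

t=0.000: R=2 Z=9 M=3 B=5 S=6
Draw 1: a1=1.128, a2=11.190, a3=2.256, a4=0.825, a0=15.399; τ=−ln(0.0312)/15.399=0.225 → t=0.225; u2·a0=0.5201·15.399=8.009; a1=1.128 < 8.009 ≤ a1+a2=12.318 → R2 fires; R=2 Z=9 M=4 B=4 S=5
Draw 2: a1=1.504, a2=7.460, a3=1.880, a4=0.660, a0=11.504; τ=−ln(0.8100)/11.504=0.018 → t=0.243; u2·a0=0.5312·11.504=6.111; a1=1.504 < 6.111 ≤ a1+a2=8.964 → R2 fires; R=2 Z=9 M=5 B=3 S=4
Draw 3: a1=1.880, a2=4.476, a3=1.504, a4=0.495, a0=8.355; τ=−ln(0.2375)/8.355=0.172 → t=0.416; u2·a0=0.6923·8.355=5.784; a1=1.880 < 5.784 ≤ a1+a2=6.356 → R2 fires; R=2 Z=9 M=6 B=2 S=3
Draw 4: a1=2.256, a2=2.238, a3=1.128, a4=0.330, a0=5.952; τ=−ln(0.4598)/5.952=0.131 → t=0.546; u2·a0=0.4583·5.952=2.728; a1=2.256 < 2.728 ≤ a1+a2=4.494 → R2 fires; R=2 Z=9 M=7 B=1 S=2
Draw 5: a1=2.632, a2=0.746, a3=0.752, a4=0.165, a0=4.295; τ=−ln(0.3337)/4.295=0.256 → t=0.802; u2·a0=0.6905·4.295=2.966; a1=2.632 < 2.966 ≤ a1+a2=3.378 → R2 fires; R=2 Z=9 M=8 B=0 S=1
Draw 6: a1=3.008, a2=0.000, a3=0.376, a4=0.000, a0=3.384; τ=−ln(0.0782)/3.384=0.753 → t=1.555; u2·a0=0.9159·3.384=3.099; a1+a2=3.008 < 3.099 ≤ a1+…+a3=3.384 → R3 fires; R=3 Z=9 M=8 B=0 S=1
Draw 7: a1=4.512, a2=0.000, a3=0.376, a4=0.000, a0=4.888; τ=−ln(0.8933)/4.888=0.023 → t=1.578; u2·a0=0.7911·4.888=3.867 ≤ a1=4.512 → R1 fires; R=2 Z=9 M=8 B=0 S=1
Draw 8: a1=3.008, a2=0.000, a3=0.376, a4=0.000, a0=3.384; τ=−ln(0.6477)/3.384=0.128 → t=1.706; u2·a0=0.8823·3.384=2.986 ≤ a1=3.008 → R1 fires; R=1 Z=9 M=8 B=0 S=1
Draw 9: a1=1.504, a2=0.000, a3=0.376, a4=0.000, a0=1.880; τ=−ln(0.1173)/1.880=1.140 → t=2.846; u2·a0=0.6640·1.880=1.248 ≤ a1=1.504 → R1 fires; R=0 Z=9 M=8 B=0 S=1
Draw 10: a1=0.000, a2=0.000, a3=0.376, a4=0.000, a0=0.376; τ=−ln(0.5418)/0.376=1.630 → t=4.476; u2·a0=0.5767·0.376=0.217; a1+a2=0.000 < 0.217 ≤ a1+…+a3=0.376 → R3 fires; R=1 Z=9 M=8 B=0 S=1
Draw 11: a1=1.504, a2=0.000, a3=0.376, a4=0.000, a0=1.880; τ=−ln(0.0369)/1.880=1.755 → t=6.231; u2·a0=0.0459·1.880=0.086 ≤ a1=1.504 → R1 fires; R=0 Z=9 M=8 B=0 S=1
Draw 12: a1=0.000, a2=0.000, a3=0.376, a4=0.000, a0=0.376; τ=−ln(0.6492)/0.376=1.149 → t=7.380 > T=6.37: stop.
M first becomes ≥ 7 when it reaches 7 at the event at t=0.546.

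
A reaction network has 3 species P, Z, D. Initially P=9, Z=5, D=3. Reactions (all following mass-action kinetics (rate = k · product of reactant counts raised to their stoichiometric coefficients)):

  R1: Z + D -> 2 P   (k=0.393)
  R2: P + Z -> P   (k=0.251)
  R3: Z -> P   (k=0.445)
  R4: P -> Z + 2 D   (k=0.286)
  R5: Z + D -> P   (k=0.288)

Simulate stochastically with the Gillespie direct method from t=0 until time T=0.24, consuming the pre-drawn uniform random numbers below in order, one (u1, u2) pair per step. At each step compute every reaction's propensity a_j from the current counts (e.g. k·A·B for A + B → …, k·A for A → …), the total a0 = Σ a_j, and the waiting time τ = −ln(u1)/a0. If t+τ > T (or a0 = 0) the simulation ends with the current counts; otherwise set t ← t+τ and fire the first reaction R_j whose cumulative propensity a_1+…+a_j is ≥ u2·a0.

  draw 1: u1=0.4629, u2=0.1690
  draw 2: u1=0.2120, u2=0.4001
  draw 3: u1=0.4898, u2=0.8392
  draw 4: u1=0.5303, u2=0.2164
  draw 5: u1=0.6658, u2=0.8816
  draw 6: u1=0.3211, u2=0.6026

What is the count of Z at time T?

Z at T = 2

t=0.000: P=9 Z=5 D=3
Draw 1: a1=5.895, a2=11.295, a3=2.225, a4=2.574, a5=4.320, a0=26.309; τ=−ln(0.4629)/26.309=0.029 → t=0.029; u2·a0=0.1690·26.309=4.446 ≤ a1=5.895 → R1 fires; P=11 Z=4 D=2
Draw 2: a1=3.144, a2=11.044, a3=1.780, a4=3.146, a5=2.304, a0=21.418; τ=−ln(0.2120)/21.418=0.072 → t=0.102; u2·a0=0.4001·21.418=8.569; a1=3.144 < 8.569 ≤ a1+a2=14.188 → R2 fires; P=11 Z=3 D=2
Draw 3: a1=2.358, a2=8.283, a3=1.335, a4=3.146, a5=1.728, a0=16.850; τ=−ln(0.4898)/16.850=0.042 → t=0.144; u2·a0=0.8392·16.850=14.141; a1+…+a3=11.976 < 14.141 ≤ a1+…+a4=15.122 → R4 fires; P=10 Z=4 D=4
Draw 4: a1=6.288, a2=10.040, a3=1.780, a4=2.860, a5=4.608, a0=25.576; τ=−ln(0.5303)/25.576=0.025 → t=0.169; u2·a0=0.2164·25.576=5.535 ≤ a1=6.288 → R1 fires; P=12 Z=3 D=3
Draw 5: a1=3.537, a2=9.036, a3=1.335, a4=3.432, a5=2.592, a0=19.932; τ=−ln(0.6658)/19.932=0.020 → t=0.189; u2·a0=0.8816·19.932=17.572; a1+…+a4=17.340 < 17.572 ≤ a1+…+a5=19.932 → R5 fires; P=13 Z=2 D=2
Draw 6: a1=1.572, a2=6.526, a3=0.890, a4=3.718, a5=1.152, a0=13.858; τ=−ln(0.3211)/13.858=0.082 → t=0.271 > T=0.24: stop.
Read off Z at T=0.24: 2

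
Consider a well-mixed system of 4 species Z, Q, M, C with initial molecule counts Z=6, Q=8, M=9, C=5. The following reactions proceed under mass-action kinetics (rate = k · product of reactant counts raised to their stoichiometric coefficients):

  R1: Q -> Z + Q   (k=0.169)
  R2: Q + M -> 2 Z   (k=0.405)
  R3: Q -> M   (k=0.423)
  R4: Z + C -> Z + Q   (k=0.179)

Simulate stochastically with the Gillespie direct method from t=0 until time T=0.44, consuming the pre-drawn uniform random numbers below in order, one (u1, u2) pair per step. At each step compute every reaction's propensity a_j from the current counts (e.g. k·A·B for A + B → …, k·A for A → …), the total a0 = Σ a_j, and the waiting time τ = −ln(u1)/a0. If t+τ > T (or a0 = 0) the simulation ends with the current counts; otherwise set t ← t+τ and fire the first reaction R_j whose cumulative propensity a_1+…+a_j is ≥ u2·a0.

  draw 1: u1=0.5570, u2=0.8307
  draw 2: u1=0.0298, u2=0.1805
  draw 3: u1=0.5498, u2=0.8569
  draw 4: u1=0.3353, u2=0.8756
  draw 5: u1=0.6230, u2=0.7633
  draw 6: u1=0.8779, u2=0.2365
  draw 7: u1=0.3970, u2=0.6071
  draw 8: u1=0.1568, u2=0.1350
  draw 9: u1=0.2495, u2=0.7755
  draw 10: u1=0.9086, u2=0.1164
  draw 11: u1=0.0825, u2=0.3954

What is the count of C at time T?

C at T = 2

t=0.000: Z=6 Q=8 M=9 C=5
Draw 1: a1=1.352, a2=29.160, a3=3.384, a4=5.370, a0=39.266; τ=−ln(0.5570)/39.266=0.015 → t=0.015; u2·a0=0.8307·39.266=32.618; a1+a2=30.512 < 32.618 ≤ a1+…+a3=33.896 → R3 fires; Z=6 Q=7 M=10 C=5
Draw 2: a1=1.183, a2=28.350, a3=2.961, a4=5.370, a0=37.864; τ=−ln(0.0298)/37.864=0.093 → t=0.108; u2·a0=0.1805·37.864=6.834; a1=1.183 < 6.834 ≤ a1+a2=29.533 → R2 fires; Z=8 Q=6 M=9 C=5
Draw 3: a1=1.014, a2=21.870, a3=2.538, a4=7.160, a0=32.582; τ=−ln(0.5498)/32.582=0.018 → t=0.126; u2·a0=0.8569·32.582=27.920; a1+…+a3=25.422 < 27.920 ≤ a1+…+a4=32.582 → R4 fires; Z=8 Q=7 M=9 C=4
Draw 4: a1=1.183, a2=25.515, a3=2.961, a4=5.728, a0=35.387; τ=−ln(0.3353)/35.387=0.031 → t=0.157; u2·a0=0.8756·35.387=30.985; a1+…+a3=29.659 < 30.985 ≤ a1+…+a4=35.387 → R4 fires; Z=8 Q=8 M=9 C=3
Draw 5: a1=1.352, a2=29.160, a3=3.384, a4=4.296, a0=38.192; τ=−ln(0.6230)/38.192=0.012 → t=0.169; u2·a0=0.7633·38.192=29.152; a1=1.352 < 29.152 ≤ a1+a2=30.512 → R2 fires; Z=10 Q=7 M=8 C=3
Draw 6: a1=1.183, a2=22.680, a3=2.961, a4=5.370, a0=32.194; τ=−ln(0.8779)/32.194=0.004 → t=0.173; u2·a0=0.2365·32.194=7.614; a1=1.183 < 7.614 ≤ a1+a2=23.863 → R2 fires; Z=12 Q=6 M=7 C=3
Draw 7: a1=1.014, a2=17.010, a3=2.538, a4=6.444, a0=27.006; τ=−ln(0.3970)/27.006=0.034 → t=0.208; u2·a0=0.6071·27.006=16.395; a1=1.014 < 16.395 ≤ a1+a2=18.024 → R2 fires; Z=14 Q=5 M=6 C=3
Draw 8: a1=0.845, a2=12.150, a3=2.115, a4=7.518, a0=22.628; τ=−ln(0.1568)/22.628=0.082 → t=0.289; u2·a0=0.1350·22.628=3.055; a1=0.845 < 3.055 ≤ a1+a2=12.995 → R2 fires; Z=16 Q=4 M=5 C=3
Draw 9: a1=0.676, a2=8.100, a3=1.692, a4=8.592, a0=19.060; τ=−ln(0.2495)/19.060=0.073 → t=0.362; u2·a0=0.7755·19.060=14.781; a1+…+a3=10.468 < 14.781 ≤ a1+…+a4=19.060 → R4 fires; Z=16 Q=5 M=5 C=2
Draw 10: a1=0.845, a2=10.125, a3=2.115, a4=5.728, a0=18.813; τ=−ln(0.9086)/18.813=0.005 → t=0.367; u2·a0=0.1164·18.813=2.190; a1=0.845 < 2.190 ≤ a1+a2=10.970 → R2 fires; Z=18 Q=4 M=4 C=2
Draw 11: a1=0.676, a2=6.480, a3=1.692, a4=6.444, a0=15.292; τ=−ln(0.0825)/15.292=0.163 → t=0.531 > T=0.44: stop.
Read off C at T=0.44: 2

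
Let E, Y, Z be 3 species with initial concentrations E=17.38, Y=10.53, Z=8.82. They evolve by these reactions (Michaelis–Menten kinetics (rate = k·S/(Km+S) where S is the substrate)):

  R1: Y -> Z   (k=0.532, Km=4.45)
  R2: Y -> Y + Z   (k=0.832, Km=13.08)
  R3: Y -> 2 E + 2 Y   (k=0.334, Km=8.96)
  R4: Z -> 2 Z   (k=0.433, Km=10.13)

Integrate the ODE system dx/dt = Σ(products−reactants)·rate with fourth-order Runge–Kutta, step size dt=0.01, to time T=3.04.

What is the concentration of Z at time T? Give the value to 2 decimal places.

RK4 with dt=0.01: 304 steps to T=3.04. Trajectory (selected grid times):
t=0.00: E=17.38 Y=10.53 Z=8.82
t=0.34: E=17.50 Y=10.46 Z=9.14
t=0.68: E=17.62 Y=10.40 Z=9.46
t=1.01: E=17.74 Y=10.33 Z=9.78
t=1.35: E=17.86 Y=10.27 Z=10.10
t=1.69: E=17.99 Y=10.20 Z=10.43
t=2.03: E=18.11 Y=10.14 Z=10.75
t=2.36: E=18.22 Y=10.07 Z=11.07
t=2.70: E=18.34 Y=10.01 Z=11.39
t=3.04: E=18.46 Y=9.94 Z=11.72
Read off Z at T=3.04: 11.72

Z at T = 11.72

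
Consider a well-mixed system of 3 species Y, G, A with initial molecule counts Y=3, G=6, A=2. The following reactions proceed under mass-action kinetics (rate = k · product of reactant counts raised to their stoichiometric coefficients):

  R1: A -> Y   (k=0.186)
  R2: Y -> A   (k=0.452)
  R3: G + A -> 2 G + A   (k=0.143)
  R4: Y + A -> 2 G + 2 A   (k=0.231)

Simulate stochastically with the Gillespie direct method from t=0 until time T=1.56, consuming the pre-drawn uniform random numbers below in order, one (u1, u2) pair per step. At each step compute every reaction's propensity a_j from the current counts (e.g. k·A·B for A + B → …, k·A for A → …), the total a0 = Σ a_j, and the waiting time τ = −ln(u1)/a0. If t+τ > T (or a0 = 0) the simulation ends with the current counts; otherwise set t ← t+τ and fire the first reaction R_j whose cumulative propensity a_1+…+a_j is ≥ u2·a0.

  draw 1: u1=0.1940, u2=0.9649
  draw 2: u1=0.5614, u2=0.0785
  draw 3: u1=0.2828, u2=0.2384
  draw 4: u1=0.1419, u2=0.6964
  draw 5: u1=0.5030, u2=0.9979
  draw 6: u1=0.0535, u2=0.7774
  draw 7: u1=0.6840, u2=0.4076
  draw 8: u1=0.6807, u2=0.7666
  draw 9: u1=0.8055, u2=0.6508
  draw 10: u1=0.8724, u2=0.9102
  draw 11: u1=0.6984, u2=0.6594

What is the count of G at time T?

t=0.000: Y=3 G=6 A=2
Draw 1: a1=0.372, a2=1.356, a3=1.716, a4=1.386, a0=4.830; τ=−ln(0.1940)/4.830=0.340 → t=0.340; u2·a0=0.9649·4.830=4.660; a1+…+a3=3.444 < 4.660 ≤ a1+…+a4=4.830 → R4 fires; Y=2 G=8 A=3
Draw 2: a1=0.558, a2=0.904, a3=3.432, a4=1.386, a0=6.280; τ=−ln(0.5614)/6.280=0.092 → t=0.431; u2·a0=0.0785·6.280=0.493 ≤ a1=0.558 → R1 fires; Y=3 G=8 A=2
Draw 3: a1=0.372, a2=1.356, a3=2.288, a4=1.386, a0=5.402; τ=−ln(0.2828)/5.402=0.234 → t=0.665; u2·a0=0.2384·5.402=1.288; a1=0.372 < 1.288 ≤ a1+a2=1.728 → R2 fires; Y=2 G=8 A=3
Draw 4: a1=0.558, a2=0.904, a3=3.432, a4=1.386, a0=6.280; τ=−ln(0.1419)/6.280=0.311 → t=0.976; u2·a0=0.6964·6.280=4.373; a1+a2=1.462 < 4.373 ≤ a1+…+a3=4.894 → R3 fires; Y=2 G=9 A=3
Draw 5: a1=0.558, a2=0.904, a3=3.861, a4=1.386, a0=6.709; τ=−ln(0.5030)/6.709=0.102 → t=1.079; u2·a0=0.9979·6.709=6.695; a1+…+a3=5.323 < 6.695 ≤ a1+…+a4=6.709 → R4 fires; Y=1 G=11 A=4
Draw 6: a1=0.744, a2=0.452, a3=6.292, a4=0.924, a0=8.412; τ=−ln(0.0535)/8.412=0.348 → t=1.427; u2·a0=0.7774·8.412=6.539; a1+a2=1.196 < 6.539 ≤ a1+…+a3=7.488 → R3 fires; Y=1 G=12 A=4
Draw 7: a1=0.744, a2=0.452, a3=6.864, a4=0.924, a0=8.984; τ=−ln(0.6840)/8.984=0.042 → t=1.469; u2·a0=0.4076·8.984=3.662; a1+a2=1.196 < 3.662 ≤ a1+…+a3=8.060 → R3 fires; Y=1 G=13 A=4
Draw 8: a1=0.744, a2=0.452, a3=7.436, a4=0.924, a0=9.556; τ=−ln(0.6807)/9.556=0.040 → t=1.509; u2·a0=0.7666·9.556=7.326; a1+a2=1.196 < 7.326 ≤ a1+…+a3=8.632 → R3 fires; Y=1 G=14 A=4
Draw 9: a1=0.744, a2=0.452, a3=8.008, a4=0.924, a0=10.128; τ=−ln(0.8055)/10.128=0.021 → t=1.531; u2·a0=0.6508·10.128=6.591; a1+a2=1.196 < 6.591 ≤ a1+…+a3=9.204 → R3 fires; Y=1 G=15 A=4
Draw 10: a1=0.744, a2=0.452, a3=8.580, a4=0.924, a0=10.700; τ=−ln(0.8724)/10.700=0.013 → t=1.543; u2·a0=0.9102·10.700=9.739; a1+a2=1.196 < 9.739 ≤ a1+…+a3=9.776 → R3 fires; Y=1 G=16 A=4
Draw 11: a1=0.744, a2=0.452, a3=9.152, a4=0.924, a0=11.272; τ=−ln(0.6984)/11.272=0.032 → t=1.575 > T=1.56: stop.
Read off G at T=1.56: 16

G at T = 16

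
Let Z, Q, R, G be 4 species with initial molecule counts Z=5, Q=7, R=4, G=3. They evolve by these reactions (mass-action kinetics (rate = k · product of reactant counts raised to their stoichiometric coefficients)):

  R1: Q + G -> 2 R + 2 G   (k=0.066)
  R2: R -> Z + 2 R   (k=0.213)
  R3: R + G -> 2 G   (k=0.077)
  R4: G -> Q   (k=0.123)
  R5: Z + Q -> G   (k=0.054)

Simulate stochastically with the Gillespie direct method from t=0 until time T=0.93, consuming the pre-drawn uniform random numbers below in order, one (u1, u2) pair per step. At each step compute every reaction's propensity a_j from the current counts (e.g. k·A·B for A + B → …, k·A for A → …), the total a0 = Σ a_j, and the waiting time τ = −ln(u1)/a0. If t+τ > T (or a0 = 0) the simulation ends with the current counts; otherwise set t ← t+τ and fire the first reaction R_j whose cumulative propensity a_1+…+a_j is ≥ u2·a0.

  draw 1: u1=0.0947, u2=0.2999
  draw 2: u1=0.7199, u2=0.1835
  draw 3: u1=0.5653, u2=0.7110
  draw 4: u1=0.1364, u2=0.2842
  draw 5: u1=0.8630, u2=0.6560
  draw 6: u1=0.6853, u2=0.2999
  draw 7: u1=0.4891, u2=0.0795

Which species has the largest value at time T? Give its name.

t=0.000: Z=5 Q=7 R=4 G=3
Draw 1: a1=1.386, a2=0.852, a3=0.924, a4=0.369, a5=1.890, a0=5.421; τ=−ln(0.0947)/5.421=0.435 → t=0.435; u2·a0=0.2999·5.421=1.626; a1=1.386 < 1.626 ≤ a1+a2=2.238 → R2 fires; Z=6 Q=7 R=5 G=3
Draw 2: a1=1.386, a2=1.065, a3=1.155, a4=0.369, a5=2.268, a0=6.243; τ=−ln(0.7199)/6.243=0.053 → t=0.487; u2·a0=0.1835·6.243=1.146 ≤ a1=1.386 → R1 fires; Z=6 Q=6 R=7 G=4
Draw 3: a1=1.584, a2=1.491, a3=2.156, a4=0.492, a5=1.944, a0=7.667; τ=−ln(0.5653)/7.667=0.074 → t=0.562; u2·a0=0.7110·7.667=5.451; a1+…+a3=5.231 < 5.451 ≤ a1+…+a4=5.723 → R4 fires; Z=6 Q=7 R=7 G=3
Draw 4: a1=1.386, a2=1.491, a3=1.617, a4=0.369, a5=2.268, a0=7.131; τ=−ln(0.1364)/7.131=0.279 → t=0.841; u2·a0=0.2842·7.131=2.027; a1=1.386 < 2.027 ≤ a1+a2=2.877 → R2 fires; Z=7 Q=7 R=8 G=3
Draw 5: a1=1.386, a2=1.704, a3=1.848, a4=0.369, a5=2.646, a0=7.953; τ=−ln(0.8630)/7.953=0.019 → t=0.860; u2·a0=0.6560·7.953=5.217; a1+…+a3=4.938 < 5.217 ≤ a1+…+a4=5.307 → R4 fires; Z=7 Q=8 R=8 G=2
Draw 6: a1=1.056, a2=1.704, a3=1.232, a4=0.246, a5=3.024, a0=7.262; τ=−ln(0.6853)/7.262=0.052 → t=0.912; u2·a0=0.2999·7.262=2.178; a1=1.056 < 2.178 ≤ a1+a2=2.760 → R2 fires; Z=8 Q=8 R=9 G=2
Draw 7: a1=1.056, a2=1.917, a3=1.386, a4=0.246, a5=3.456, a0=8.061; τ=−ln(0.4891)/8.061=0.089 → t=1.000 > T=0.93: stop.
At T=0.93: Z=8 Q=8 R=9 G=2; the largest is R.

Dominant species at T: R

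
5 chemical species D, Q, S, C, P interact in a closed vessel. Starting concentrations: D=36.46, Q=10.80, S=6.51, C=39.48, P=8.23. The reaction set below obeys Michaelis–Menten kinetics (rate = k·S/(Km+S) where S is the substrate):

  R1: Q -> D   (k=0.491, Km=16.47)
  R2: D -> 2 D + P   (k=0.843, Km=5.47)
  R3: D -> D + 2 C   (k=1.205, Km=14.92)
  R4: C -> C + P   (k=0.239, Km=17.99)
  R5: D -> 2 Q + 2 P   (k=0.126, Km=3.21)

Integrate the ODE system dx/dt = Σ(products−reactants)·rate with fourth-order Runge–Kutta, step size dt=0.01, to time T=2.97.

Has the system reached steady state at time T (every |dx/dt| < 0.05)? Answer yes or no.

RK4 with dt=0.01: 297 steps to T=2.97. Trajectory (selected grid times):
t=0.00: D=36.46 Q=10.80 S=6.51 C=39.48 P=8.23
t=0.33: D=36.73 Q=10.81 S=6.51 C=40.04 P=8.60
t=0.66: D=37.00 Q=10.82 S=6.51 C=40.61 P=8.98
t=0.99: D=37.26 Q=10.84 S=6.51 C=41.18 P=9.35
t=1.32: D=37.53 Q=10.85 S=6.51 C=41.75 P=9.72
t=1.65: D=37.80 Q=10.86 S=6.51 C=42.32 P=10.10
t=1.98: D=38.07 Q=10.87 S=6.51 C=42.89 P=10.47
t=2.31: D=38.34 Q=10.89 S=6.51 C=43.46 P=10.85
t=2.64: D=38.61 Q=10.90 S=6.51 C=44.03 P=11.23
t=2.97: D=38.88 Q=10.91 S=6.51 C=44.61 P=11.60
Rates at T: R1=0.1957, R2=0.7390, R3=0.8708, R4=0.1703, R5=0.1164
dx/dt at T (Σ net stoichiometry × rate): D=+0.8183, Q=+0.0371, S=+0.0000, C=+1.7417, P=+1.1421
Largest |dx/dt| is |+1.7417| (C) ≥ 0.05 → not steady.

Steady state at T: no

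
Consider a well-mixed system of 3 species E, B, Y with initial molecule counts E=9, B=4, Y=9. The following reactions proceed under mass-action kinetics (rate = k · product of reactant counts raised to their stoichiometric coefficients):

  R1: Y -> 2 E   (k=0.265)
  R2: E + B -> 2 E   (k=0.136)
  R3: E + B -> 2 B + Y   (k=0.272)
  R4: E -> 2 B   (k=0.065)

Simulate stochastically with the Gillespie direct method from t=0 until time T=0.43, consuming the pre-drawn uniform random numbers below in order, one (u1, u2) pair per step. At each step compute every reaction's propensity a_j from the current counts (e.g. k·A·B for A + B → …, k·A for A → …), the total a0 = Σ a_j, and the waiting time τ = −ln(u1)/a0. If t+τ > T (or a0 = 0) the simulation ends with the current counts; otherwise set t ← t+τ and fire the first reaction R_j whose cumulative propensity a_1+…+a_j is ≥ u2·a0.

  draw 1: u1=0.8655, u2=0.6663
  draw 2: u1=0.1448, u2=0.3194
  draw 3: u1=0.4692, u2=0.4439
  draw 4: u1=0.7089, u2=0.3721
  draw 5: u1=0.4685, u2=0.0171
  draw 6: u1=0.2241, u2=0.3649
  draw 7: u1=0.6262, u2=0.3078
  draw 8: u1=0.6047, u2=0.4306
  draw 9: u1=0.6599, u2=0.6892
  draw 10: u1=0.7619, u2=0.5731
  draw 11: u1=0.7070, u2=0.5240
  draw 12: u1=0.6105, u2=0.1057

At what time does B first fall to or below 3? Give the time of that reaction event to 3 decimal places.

t=0.000: E=9 B=4 Y=9
Draw 1: a1=2.385, a2=4.896, a3=9.792, a4=0.585, a0=17.658; τ=−ln(0.8655)/17.658=0.008 → t=0.008; u2·a0=0.6663·17.658=11.766; a1+a2=7.281 < 11.766 ≤ a1+…+a3=17.073 → R3 fires; E=8 B=5 Y=10
Draw 2: a1=2.650, a2=5.440, a3=10.880, a4=0.520, a0=19.490; τ=−ln(0.1448)/19.490=0.099 → t=0.107; u2·a0=0.3194·19.490=6.225; a1=2.650 < 6.225 ≤ a1+a2=8.090 → R2 fires; E=9 B=4 Y=10
Draw 3: a1=2.650, a2=4.896, a3=9.792, a4=0.585, a0=17.923; τ=−ln(0.4692)/17.923=0.042 → t=0.150; u2·a0=0.4439·17.923=7.956; a1+a2=7.546 < 7.956 ≤ a1+…+a3=17.338 → R3 fires; E=8 B=5 Y=11
Draw 4: a1=2.915, a2=5.440, a3=10.880, a4=0.520, a0=19.755; τ=−ln(0.7089)/19.755=0.017 → t=0.167; u2·a0=0.3721·19.755=7.351; a1=2.915 < 7.351 ≤ a1+a2=8.355 → R2 fires; E=9 B=4 Y=11
Draw 5: a1=2.915, a2=4.896, a3=9.792, a4=0.585, a0=18.188; τ=−ln(0.4685)/18.188=0.042 → t=0.209; u2·a0=0.0171·18.188=0.311 ≤ a1=2.915 → R1 fires; E=11 B=4 Y=10
Draw 6: a1=2.650, a2=5.984, a3=11.968, a4=0.715, a0=21.317; τ=−ln(0.2241)/21.317=0.070 → t=0.279; u2·a0=0.3649·21.317=7.779; a1=2.650 < 7.779 ≤ a1+a2=8.634 → R2 fires; E=12 B=3 Y=10
Draw 7: a1=2.650, a2=4.896, a3=9.792, a4=0.780, a0=18.118; τ=−ln(0.6262)/18.118=0.026 → t=0.305; u2·a0=0.3078·18.118=5.577; a1=2.650 < 5.577 ≤ a1+a2=7.546 → R2 fires; E=13 B=2 Y=10
Draw 8: a1=2.650, a2=3.536, a3=7.072, a4=0.845, a0=14.103; τ=−ln(0.6047)/14.103=0.036 → t=0.340; u2·a0=0.4306·14.103=6.073; a1=2.650 < 6.073 ≤ a1+a2=6.186 → R2 fires; E=14 B=1 Y=10
Draw 9: a1=2.650, a2=1.904, a3=3.808, a4=0.910, a0=9.272; τ=−ln(0.6599)/9.272=0.045 → t=0.385; u2·a0=0.6892·9.272=6.390; a1+a2=4.554 < 6.390 ≤ a1+…+a3=8.362 → R3 fires; E=13 B=2 Y=11
Draw 10: a1=2.915, a2=3.536, a3=7.072, a4=0.845, a0=14.368; τ=−ln(0.7619)/14.368=0.019 → t=0.404; u2·a0=0.5731·14.368=8.234; a1+a2=6.451 < 8.234 ≤ a1+…+a3=13.523 → R3 fires; E=12 B=3 Y=12
Draw 11: a1=3.180, a2=4.896, a3=9.792, a4=0.780, a0=18.648; τ=−ln(0.7070)/18.648=0.019 → t=0.423; u2·a0=0.5240·18.648=9.772; a1+a2=8.076 < 9.772 ≤ a1+…+a3=17.868 → R3 fires; E=11 B=4 Y=13
Draw 12: a1=3.445, a2=5.984, a3=11.968, a4=0.715, a0=22.112; τ=−ln(0.6105)/22.112=0.022 → t=0.445 > T=0.43: stop.
B first becomes ≤ 3 when it reaches 3 at the event at t=0.279.

Threshold first reached at t = 0.279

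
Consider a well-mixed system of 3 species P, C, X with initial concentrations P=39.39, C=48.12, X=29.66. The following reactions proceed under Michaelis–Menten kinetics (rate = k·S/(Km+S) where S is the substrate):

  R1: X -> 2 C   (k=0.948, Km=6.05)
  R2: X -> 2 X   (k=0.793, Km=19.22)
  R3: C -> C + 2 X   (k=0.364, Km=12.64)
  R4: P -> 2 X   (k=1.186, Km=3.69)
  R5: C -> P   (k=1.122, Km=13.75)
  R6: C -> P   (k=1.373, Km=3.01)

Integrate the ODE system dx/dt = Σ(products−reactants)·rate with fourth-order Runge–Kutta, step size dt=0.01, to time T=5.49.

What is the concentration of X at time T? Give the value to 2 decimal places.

RK4 with dt=0.01: 549 steps to T=5.49. Trajectory (selected grid times):
t=0.00: P=39.39 C=48.12 X=29.66
t=0.61: P=40.05 C=47.76 X=31.15
t=1.22: P=40.70 C=47.42 X=32.64
t=1.83: P=41.36 C=47.08 X=34.14
t=2.44: P=42.01 C=46.75 X=35.64
t=3.05: P=42.66 C=46.43 X=37.14
t=3.66: P=43.31 C=46.11 X=38.64
t=4.27: P=43.95 C=45.80 X=40.15
t=4.88: P=44.60 C=45.49 X=41.65
t=5.49: P=45.24 C=45.20 X=43.17
Read off X at T=5.49: 43.17

X at T = 43.17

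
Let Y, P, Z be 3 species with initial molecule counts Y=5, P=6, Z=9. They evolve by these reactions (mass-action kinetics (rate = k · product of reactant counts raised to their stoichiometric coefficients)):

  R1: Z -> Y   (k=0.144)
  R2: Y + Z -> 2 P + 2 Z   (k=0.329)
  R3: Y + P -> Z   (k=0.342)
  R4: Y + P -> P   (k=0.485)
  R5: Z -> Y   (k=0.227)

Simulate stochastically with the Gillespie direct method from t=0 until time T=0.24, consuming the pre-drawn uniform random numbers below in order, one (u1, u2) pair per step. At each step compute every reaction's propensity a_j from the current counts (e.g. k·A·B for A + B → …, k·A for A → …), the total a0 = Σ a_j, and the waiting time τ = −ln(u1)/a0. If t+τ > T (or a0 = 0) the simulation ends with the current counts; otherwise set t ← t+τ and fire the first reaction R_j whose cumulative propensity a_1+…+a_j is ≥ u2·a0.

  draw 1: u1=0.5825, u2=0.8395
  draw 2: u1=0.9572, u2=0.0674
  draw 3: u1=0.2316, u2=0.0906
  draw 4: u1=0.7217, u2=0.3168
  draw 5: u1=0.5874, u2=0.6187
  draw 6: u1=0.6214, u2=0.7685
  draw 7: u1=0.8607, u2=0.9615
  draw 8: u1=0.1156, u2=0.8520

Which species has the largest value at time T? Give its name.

Dominant species at T: Z

t=0.000: Y=5 P=6 Z=9
Draw 1: a1=1.296, a2=14.805, a3=10.260, a4=14.550, a5=2.043, a0=42.954; τ=−ln(0.5825)/42.954=0.013 → t=0.013; u2·a0=0.8395·42.954=36.060; a1+…+a3=26.361 < 36.060 ≤ a1+…+a4=40.911 → R4 fires; Y=4 P=6 Z=9
Draw 2: a1=1.296, a2=11.844, a3=8.208, a4=11.640, a5=2.043, a0=35.031; τ=−ln(0.9572)/35.031=0.001 → t=0.014; u2·a0=0.0674·35.031=2.361; a1=1.296 < 2.361 ≤ a1+a2=13.140 → R2 fires; Y=3 P=8 Z=10
Draw 3: a1=1.440, a2=9.870, a3=8.208, a4=11.640, a5=2.270, a0=33.428; τ=−ln(0.2316)/33.428=0.044 → t=0.058; u2·a0=0.0906·33.428=3.029; a1=1.440 < 3.029 ≤ a1+a2=11.310 → R2 fires; Y=2 P=10 Z=11
Draw 4: a1=1.584, a2=7.238, a3=6.840, a4=9.700, a5=2.497, a0=27.859; τ=−ln(0.7217)/27.859=0.012 → t=0.069; u2·a0=0.3168·27.859=8.826; a1+a2=8.822 < 8.826 ≤ a1+…+a3=15.662 → R3 fires; Y=1 P=9 Z=12
Draw 5: a1=1.728, a2=3.948, a3=3.078, a4=4.365, a5=2.724, a0=15.843; τ=−ln(0.5874)/15.843=0.034 → t=0.103; u2·a0=0.6187·15.843=9.802; a1+…+a3=8.754 < 9.802 ≤ a1+…+a4=13.119 → R4 fires; Y=0 P=9 Z=12
Draw 6: a1=1.728, a2=0.000, a3=0.000, a4=0.000, a5=2.724, a0=4.452; τ=−ln(0.6214)/4.452=0.107 → t=0.210; u2·a0=0.7685·4.452=3.421; a1+…+a4=1.728 < 3.421 ≤ a1+…+a5=4.452 → R5 fires; Y=1 P=9 Z=11
Draw 7: a1=1.584, a2=3.619, a3=3.078, a4=4.365, a5=2.497, a0=15.143; τ=−ln(0.8607)/15.143=0.010 → t=0.220; u2·a0=0.9615·15.143=14.560; a1+…+a4=12.646 < 14.560 ≤ a1+…+a5=15.143 → R5 fires; Y=2 P=9 Z=10
Draw 8: a1=1.440, a2=6.580, a3=6.156, a4=8.730, a5=2.270, a0=25.176; τ=−ln(0.1156)/25.176=0.086 → t=0.305 > T=0.24: stop.
At T=0.24: Y=2 P=9 Z=10; the largest is Z.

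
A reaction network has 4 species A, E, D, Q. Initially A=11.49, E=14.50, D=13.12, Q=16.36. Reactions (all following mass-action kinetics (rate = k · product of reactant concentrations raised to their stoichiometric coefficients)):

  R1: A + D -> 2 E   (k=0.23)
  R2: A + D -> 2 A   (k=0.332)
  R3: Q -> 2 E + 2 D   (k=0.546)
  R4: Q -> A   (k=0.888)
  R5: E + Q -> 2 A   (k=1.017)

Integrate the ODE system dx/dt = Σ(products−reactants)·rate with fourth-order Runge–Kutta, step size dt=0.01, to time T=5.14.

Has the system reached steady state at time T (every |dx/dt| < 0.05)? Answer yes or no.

RK4 with dt=0.01: 514 steps to T=5.14. Trajectory (selected grid times):
t=0.00: A=11.49 E=14.50 D=13.12 Q=16.36
t=0.57: A=44.58 E=12.72 D=0.00 Q=0.00
t=1.14: A=44.59 E=12.71 D=0.00 Q=0.00
t=1.71: A=44.59 E=12.71 D=0.00 Q=0.00
t=2.28: A=44.59 E=12.71 D=0.00 Q=0.00
t=2.86: A=44.59 E=12.71 D=0.00 Q=0.00
t=3.43: A=44.59 E=12.71 D=0.00 Q=0.00
t=4.00: A=44.59 E=12.71 D=0.00 Q=0.00
t=4.57: A=44.59 E=12.71 D=0.00 Q=0.00
t=5.14: A=44.59 E=12.71 D=0.00 Q=0.00
Rates at T: R1=0.0000, R2=0.0000, R3=0.0000, R4=0.0000, R5=0.0000
dx/dt at T (Σ net stoichiometry × rate): A=+0.0000, E=-0.0000, D=-0.0000, Q=-0.0000
Largest |dx/dt| is |+0.0000| (A) < 0.05 → steady.

Steady state at T: yes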